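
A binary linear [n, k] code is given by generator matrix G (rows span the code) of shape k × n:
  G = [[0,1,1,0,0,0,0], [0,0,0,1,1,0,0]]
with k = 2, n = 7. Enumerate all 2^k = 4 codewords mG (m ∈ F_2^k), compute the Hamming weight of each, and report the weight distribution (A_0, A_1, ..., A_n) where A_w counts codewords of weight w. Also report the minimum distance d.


Weight distribution: A_0 = 1, A_2 = 2, A_4 = 1. Minimum distance d = 2.

Enumerate all 2^2 = 4 messages m ∈ F_2^2.
For each, compute codeword c = mG in F_2^7, then tally its weight.
  m = 00 → c = 0000000, weight = 0.
  m = 10 → c = 0110000, weight = 2.
  m = 01 → c = 0001100, weight = 2.
  m = 11 → c = 0111100, weight = 4.
Tally weights:
  weight 0: 1 codewords.
  weight 2: 2 codewords.
  weight 4: 1 codewords.
Minimum distance d = smallest w > 0 with A_w > 0 = 2.
Sanity: Σ A_w = 4 = 2^2 = 4 ✓.


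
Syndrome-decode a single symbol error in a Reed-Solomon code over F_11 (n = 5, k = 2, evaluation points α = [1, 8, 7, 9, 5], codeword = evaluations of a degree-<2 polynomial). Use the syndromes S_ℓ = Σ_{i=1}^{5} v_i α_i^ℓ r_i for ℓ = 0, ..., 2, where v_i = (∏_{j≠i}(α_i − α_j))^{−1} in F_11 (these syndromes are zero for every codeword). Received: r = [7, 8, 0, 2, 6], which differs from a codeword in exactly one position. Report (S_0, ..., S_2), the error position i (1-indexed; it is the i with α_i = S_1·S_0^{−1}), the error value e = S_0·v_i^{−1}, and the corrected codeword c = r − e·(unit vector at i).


S = (7, 8, 6), error at position 4, error magnitude e = 8, c = [7, 8, 0, 5, 6].

Step 1: column multipliers v_i = (∏_{j≠i}(α_i − α_j))^{−1} mod 11.
  i = 1 (α = 1): (1−8)(1−7)(1−9)(1−5) = (−7)·(−6)·(−8)·(−4) = 1344 ≡ 2, so v_1 = 2^{−1} = 6 (mod 11).
  i = 2 (α = 8): (8−1)(8−7)(8−9)(8−5) = 7·1·(−1)·3 = −21 ≡ 1, so v_2 = 1^{−1} = 1 (mod 11).
  i = 3 (α = 7): (7−1)(7−8)(7−9)(7−5) = 6·(−1)·(−2)·2 = 24 ≡ 2, so v_3 = 2^{−1} = 6 (mod 11).
  i = 4 (α = 9): (9−1)(9−8)(9−7)(9−5) = 8·1·2·4 = 64 ≡ 9, so v_4 = 9^{−1} = 5 (mod 11).
  i = 5 (α = 5): (5−1)(5−8)(5−7)(5−9) = 4·(−3)·(−2)·(−4) = −96 ≡ 3, so v_5 = 3^{−1} = 4 (mod 11).
  v = [6, 1, 6, 5, 4].
Step 2: syndromes of r = [7, 8, 0, 2, 6] (all sums mod 11).
  S_0 = Σ v_i r_i = 6·7 + 1·8 + 6·0 + 5·2 + 4·6 = 84 ≡ 7.
  S_1 = Σ v_i α_i r_i = 6·1·7 + 1·8·8 + 6·7·0 + 5·9·2 + 4·5·6 = 316 ≡ 8.
  α_i^2 mod 11 = [1, 9, 5, 4, 3].
  S_2 = Σ v_i α_i^2 r_i = 6·1·7 + 1·9·8 + 6·5·0 + 5·4·2 + 4·3·6 = 226 ≡ 6.
  S = (7, 8, 6) ≠ 0, so r is not a codeword (an error is present).
Step 3: locate the error. For a single error e at position i, S_ℓ = v_i·e·α_i^ℓ, so α_err = S_1/S_0.
  S_0^{−1} = 7^{−1} = 8 (mod 11), so α_err = 8·8 = 64 ≡ 9 = α_4. Error position i = 4.
  Consistency check: S_2/S_1 = 6·7 = 42 ≡ 9 = α_err ✓ (single-error assumption holds).
Step 4: error magnitude e = S_0/v_4 = S_0·∏_{j≠4}(α_4 − α_j) = 7·9 = 63 ≡ 8 (mod 11).
Step 5: correct position 4: c_4 = r_4 − e = 2 − 8 ≡ 5 (mod 11). Hence c = [7, 8, 0, 5, 6].
  Check: interpolating c through the α_i gives m(x) = 10 + 8·x (degree < 2) with m(α_i) = c_i for every i, so c is indeed a codeword.


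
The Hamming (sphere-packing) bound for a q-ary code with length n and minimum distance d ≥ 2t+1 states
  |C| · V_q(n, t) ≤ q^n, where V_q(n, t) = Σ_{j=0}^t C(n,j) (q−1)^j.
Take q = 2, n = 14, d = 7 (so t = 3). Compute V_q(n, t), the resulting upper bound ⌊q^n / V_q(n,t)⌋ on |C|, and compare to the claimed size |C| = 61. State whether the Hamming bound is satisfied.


V_q(n, t) = 470, q^n = 16384, Hamming bound = 34, |C| = 61 > bound (violated).

Step 1: Compute V_q(n, t) = Σ_{j=0}^3 C(n, j) (q−1)^j.
  j = 0: C(14,0)·(1)^0 = 1·1 = 1.
  j = 1: C(14,1)·(1)^1 = 14·1 = 14.
  j = 2: C(14,2)·(1)^2 = 91·1 = 91.
  j = 3: C(14,3)·(1)^3 = 364·1 = 364.
  V_q(n, t) = 1 + 14 + 91 + 364 = 470.
Step 2: q^n = 2^14 = 16384.
Step 3: Hamming bound ⌊q^n / V_q(n,t)⌋ = ⌊16384/470⌋ = 34.
Step 4: Compare |C| = 61 to 34: violated.
The claimed |C| lies above the Hamming bound, so no 2-ary code of length 14 with d ≥ 7 can have 61 codewords.


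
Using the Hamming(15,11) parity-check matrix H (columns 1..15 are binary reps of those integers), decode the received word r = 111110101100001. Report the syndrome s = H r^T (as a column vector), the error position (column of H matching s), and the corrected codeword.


s = (1, 0, 1, 0)^T, error position = 10, corrected codeword c = 111110101000001

Compute s = H r^T mod 2 one row at a time:
  s_1 = 0 + 1 + 1 + 0 + 0 + 0 + 0 + 1 = 3 ≡ 1 (mod 2).
  s_2 = 1 + 1 + 0 + 1 + 0 + 0 + 0 + 1 = 4 ≡ 0 (mod 2).
  s_3 = 1 + 1 + 0 + 1 + 1 + 0 + 0 + 1 = 5 ≡ 1 (mod 2).
  s_4 = 1 + 1 + 1 + 1 + 1 + 0 + 0 + 1 = 6 ≡ 0 (mod 2).
s = (1, 0, 1, 0)^T — this equals column 10 of H (binary 1010), so error is at position 10.
Correct: flip bit 10 of r = 111110101100001 to get c = 111110101000001.


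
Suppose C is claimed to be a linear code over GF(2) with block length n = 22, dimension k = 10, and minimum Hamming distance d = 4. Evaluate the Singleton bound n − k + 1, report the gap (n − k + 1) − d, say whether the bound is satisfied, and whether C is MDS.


Singleton RHS = n − k + 1 = 13, slack = 9, bound satisfied, not MDS.

Singleton bound: d ≤ n − k + 1.
Here n = 22, k = 10, so n − k + 1 = 13.
Given d = 4, check d ≤ 13: YES.
Slack = (n − k + 1) − d = 9.
The code is NOT MDS (slack = 9 > 0).
Description: the claimed parameters are [22, 10, 4]_2; such a code would be non-MDS.


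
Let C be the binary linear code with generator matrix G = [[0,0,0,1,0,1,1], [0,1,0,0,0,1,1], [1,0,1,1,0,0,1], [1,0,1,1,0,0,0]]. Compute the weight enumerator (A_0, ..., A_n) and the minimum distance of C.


Weight distribution: A_0 = 1, A_1 = 1, A_2 = 3, A_3 = 6, A_4 = 3, A_5 = 1, A_6 = 1. Minimum distance d = 1.

Enumerate all 2^4 = 16 messages m ∈ F_2^4.
For each, compute codeword c = mG in F_2^7, then tally its weight.
  m = 0000 → c = 0000000, weight = 0.
  m = 1000 → c = 0001011, weight = 3.
  m = 0100 → c = 0100011, weight = 3.
  m = 1100 → c = 0101000, weight = 2.
  m = 0010 → c = 1011001, weight = 4.
  m = 1010 → c = 1010010, weight = 3.
  m = 0110 → c = 1111010, weight = 5.
  m = 1110 → c = 1110001, weight = 4.
  m = 0001 → c = 1011000, weight = 3.
  m = 1001 → c = 1010011, weight = 4.
  m = 0101 → c = 1111011, weight = 6.
  m = 1101 → c = 1110000, weight = 3.
  m = 0011 → c = 0000001, weight = 1.
  m = 1011 → c = 0001010, weight = 2.
  m = 0111 → c = 0100010, weight = 2.
  m = 1111 → c = 0101001, weight = 3.
Tally weights:
  weight 0: 1 codewords.
  weight 1: 1 codewords.
  weight 2: 3 codewords.
  weight 3: 6 codewords.
  weight 4: 3 codewords.
  weight 5: 1 codewords.
  weight 6: 1 codewords.
Minimum distance d = smallest w > 0 with A_w > 0 = 1.
Sanity: Σ A_w = 16 = 2^4 = 16 ✓.


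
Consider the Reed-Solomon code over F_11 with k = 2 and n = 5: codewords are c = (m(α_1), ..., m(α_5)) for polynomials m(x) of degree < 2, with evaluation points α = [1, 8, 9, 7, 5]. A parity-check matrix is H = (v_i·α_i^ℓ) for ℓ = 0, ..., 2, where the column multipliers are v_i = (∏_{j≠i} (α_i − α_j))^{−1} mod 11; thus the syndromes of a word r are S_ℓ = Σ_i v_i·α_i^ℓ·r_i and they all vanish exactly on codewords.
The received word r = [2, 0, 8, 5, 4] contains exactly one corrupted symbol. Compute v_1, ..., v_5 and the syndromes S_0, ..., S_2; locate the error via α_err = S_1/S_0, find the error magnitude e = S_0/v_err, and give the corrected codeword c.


S = (10, 2, 7), error at position 3, error magnitude e = 2, c = [2, 0, 6, 5, 4].

Step 1: column multipliers v_i = (∏_{j≠i}(α_i − α_j))^{−1} mod 11.
  i = 1 (α = 1): (1−8)(1−9)(1−7)(1−5) = (−7)·(−8)·(−6)·(−4) = 1344 ≡ 2, so v_1 = 2^{−1} = 6 (mod 11).
  i = 2 (α = 8): (8−1)(8−9)(8−7)(8−5) = 7·(−1)·1·3 = −21 ≡ 1, so v_2 = 1^{−1} = 1 (mod 11).
  i = 3 (α = 9): (9−1)(9−8)(9−7)(9−5) = 8·1·2·4 = 64 ≡ 9, so v_3 = 9^{−1} = 5 (mod 11).
  i = 4 (α = 7): (7−1)(7−8)(7−9)(7−5) = 6·(−1)·(−2)·2 = 24 ≡ 2, so v_4 = 2^{−1} = 6 (mod 11).
  i = 5 (α = 5): (5−1)(5−8)(5−9)(5−7) = 4·(−3)·(−4)·(−2) = −96 ≡ 3, so v_5 = 3^{−1} = 4 (mod 11).
  v = [6, 1, 5, 6, 4].
Step 2: syndromes of r = [2, 0, 8, 5, 4] (all sums mod 11).
  S_0 = Σ v_i r_i = 6·2 + 1·0 + 5·8 + 6·5 + 4·4 = 98 ≡ 10.
  S_1 = Σ v_i α_i r_i = 6·1·2 + 1·8·0 + 5·9·8 + 6·7·5 + 4·5·4 = 662 ≡ 2.
  α_i^2 mod 11 = [1, 9, 4, 5, 3].
  S_2 = Σ v_i α_i^2 r_i = 6·1·2 + 1·9·0 + 5·4·8 + 6·5·5 + 4·3·4 = 370 ≡ 7.
  S = (10, 2, 7) ≠ 0, so r is not a codeword (an error is present).
Step 3: locate the error. For a single error e at position i, S_ℓ = v_i·e·α_i^ℓ, so α_err = S_1/S_0.
  S_0^{−1} = 10^{−1} = 10 (mod 11), so α_err = 2·10 = 20 ≡ 9 = α_3. Error position i = 3.
  Consistency check: S_2/S_1 = 7·6 = 42 ≡ 9 = α_err ✓ (single-error assumption holds).
Step 4: error magnitude e = S_0/v_3 = S_0·∏_{j≠3}(α_3 − α_j) = 10·9 = 90 ≡ 2 (mod 11).
Step 5: correct position 3: c_3 = r_3 − e = 8 − 2 ≡ 6 (mod 11). Hence c = [2, 0, 6, 5, 4].
  Check: interpolating c through the α_i gives m(x) = 7 + 6·x (degree < 2) with m(α_i) = c_i for every i, so c is indeed a codeword.


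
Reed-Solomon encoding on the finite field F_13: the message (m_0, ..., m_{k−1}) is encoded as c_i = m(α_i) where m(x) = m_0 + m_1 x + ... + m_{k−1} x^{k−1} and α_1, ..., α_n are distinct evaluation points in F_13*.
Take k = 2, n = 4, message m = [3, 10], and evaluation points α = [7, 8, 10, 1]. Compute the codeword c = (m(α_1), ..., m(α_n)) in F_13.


c = [8, 5, 12, 0]

Message polynomial: m(x) = 3 + 10·x (mod 13).
For each evaluation point α_i, compute m(α_i) mod 13:
  α_1 = 7: Horner steps 10 → 8, so m(7) = 8.
  α_2 = 8: Horner steps 10 → 5, so m(8) = 5.
  α_3 = 10: Horner steps 10 → 12, so m(10) = 12.
  α_4 = 1: Horner steps 10 → 0, so m(1) = 0.
Codeword c = [8, 5, 12, 0] ∈ F_13^4.


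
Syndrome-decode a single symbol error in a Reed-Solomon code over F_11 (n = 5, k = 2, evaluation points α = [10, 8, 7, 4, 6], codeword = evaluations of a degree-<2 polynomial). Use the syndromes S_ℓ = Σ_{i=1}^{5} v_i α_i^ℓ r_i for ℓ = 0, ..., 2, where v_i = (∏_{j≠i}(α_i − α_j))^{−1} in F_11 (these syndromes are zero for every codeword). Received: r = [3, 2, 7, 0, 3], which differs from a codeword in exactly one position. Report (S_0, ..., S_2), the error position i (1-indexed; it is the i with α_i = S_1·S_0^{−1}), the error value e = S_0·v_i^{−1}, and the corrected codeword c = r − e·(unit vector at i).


S = (4, 2, 1), error at position 5, error magnitude e = 2, c = [3, 2, 7, 0, 1].

Step 1: column multipliers v_i = (∏_{j≠i}(α_i − α_j))^{−1} mod 11.
  i = 1 (α = 10): (10−8)(10−7)(10−4)(10−6) = 2·3·6·4 = 144 ≡ 1, so v_1 = 1^{−1} = 1 (mod 11).
  i = 2 (α = 8): (8−10)(8−7)(8−4)(8−6) = (−2)·1·4·2 = −16 ≡ 6, so v_2 = 6^{−1} = 2 (mod 11).
  i = 3 (α = 7): (7−10)(7−8)(7−4)(7−6) = (−3)·(−1)·3·1 = 9 ≡ 9, so v_3 = 9^{−1} = 5 (mod 11).
  i = 4 (α = 4): (4−10)(4−8)(4−7)(4−6) = (−6)·(−4)·(−3)·(−2) = 144 ≡ 1, so v_4 = 1^{−1} = 1 (mod 11).
  i = 5 (α = 6): (6−10)(6−8)(6−7)(6−4) = (−4)·(−2)·(−1)·2 = −16 ≡ 6, so v_5 = 6^{−1} = 2 (mod 11).
  v = [1, 2, 5, 1, 2].
Step 2: syndromes of r = [3, 2, 7, 0, 3] (all sums mod 11).
  S_0 = Σ v_i r_i = 1·3 + 2·2 + 5·7 + 1·0 + 2·3 = 48 ≡ 4.
  S_1 = Σ v_i α_i r_i = 1·10·3 + 2·8·2 + 5·7·7 + 1·4·0 + 2·6·3 = 343 ≡ 2.
  α_i^2 mod 11 = [1, 9, 5, 5, 3].
  S_2 = Σ v_i α_i^2 r_i = 1·1·3 + 2·9·2 + 5·5·7 + 1·5·0 + 2·3·3 = 232 ≡ 1.
  S = (4, 2, 1) ≠ 0, so r is not a codeword (an error is present).
Step 3: locate the error. For a single error e at position i, S_ℓ = v_i·e·α_i^ℓ, so α_err = S_1/S_0.
  S_0^{−1} = 4^{−1} = 3 (mod 11), so α_err = 2·3 = 6 ≡ 6 = α_5. Error position i = 5.
  Consistency check: S_2/S_1 = 1·6 = 6 ≡ 6 = α_err ✓ (single-error assumption holds).
Step 4: error magnitude e = S_0/v_5 = S_0·∏_{j≠5}(α_5 − α_j) = 4·6 = 24 ≡ 2 (mod 11).
Step 5: correct position 5: c_5 = r_5 − e = 3 − 2 ≡ 1 (mod 11). Hence c = [3, 2, 7, 0, 1].
  Check: interpolating c through the α_i gives m(x) = 9 + 6·x (degree < 2) with m(α_i) = c_i for every i, so c is indeed a codeword.


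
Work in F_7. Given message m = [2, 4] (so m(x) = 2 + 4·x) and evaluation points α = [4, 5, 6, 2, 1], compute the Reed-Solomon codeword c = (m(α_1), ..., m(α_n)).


c = [4, 1, 5, 3, 6]

Message polynomial: m(x) = 2 + 4·x (mod 7).
For each evaluation point α_i, compute m(α_i) mod 7:
  α_1 = 4: Horner steps 4 → 4, so m(4) = 4.
  α_2 = 5: Horner steps 4 → 1, so m(5) = 1.
  α_3 = 6: Horner steps 4 → 5, so m(6) = 5.
  α_4 = 2: Horner steps 4 → 3, so m(2) = 3.
  α_5 = 1: Horner steps 4 → 6, so m(1) = 6.
Codeword c = [4, 1, 5, 3, 6] ∈ F_7^5.


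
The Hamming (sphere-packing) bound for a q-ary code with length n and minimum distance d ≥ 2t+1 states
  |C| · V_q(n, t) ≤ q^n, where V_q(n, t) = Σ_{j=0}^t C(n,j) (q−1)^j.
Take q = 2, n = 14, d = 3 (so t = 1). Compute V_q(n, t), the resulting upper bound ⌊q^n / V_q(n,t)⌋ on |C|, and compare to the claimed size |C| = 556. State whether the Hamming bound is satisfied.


V_q(n, t) = 15, q^n = 16384, Hamming bound = 1092, |C| = 556 ≤ bound (satisfied).

Step 1: Compute V_q(n, t) = Σ_{j=0}^1 C(n, j) (q−1)^j.
  j = 0: C(14,0)·(1)^0 = 1·1 = 1.
  j = 1: C(14,1)·(1)^1 = 14·1 = 14.
  V_q(n, t) = 1 + 14 = 15.
Step 2: q^n = 2^14 = 16384.
Step 3: Hamming bound ⌊q^n / V_q(n,t)⌋ = ⌊16384/15⌋ = 1092.
Step 4: Compare |C| = 556 to 1092: satisfied.
The claimed |C| lies below the Hamming bound.


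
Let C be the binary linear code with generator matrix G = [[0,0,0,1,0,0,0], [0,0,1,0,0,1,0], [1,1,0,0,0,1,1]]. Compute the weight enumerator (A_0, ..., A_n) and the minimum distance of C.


Weight distribution: A_0 = 1, A_1 = 1, A_2 = 1, A_3 = 1, A_4 = 2, A_5 = 2. Minimum distance d = 1.

Enumerate all 2^3 = 8 messages m ∈ F_2^3.
For each, compute codeword c = mG in F_2^7, then tally its weight.
  m = 000 → c = 0000000, weight = 0.
  m = 100 → c = 0001000, weight = 1.
  m = 010 → c = 0010010, weight = 2.
  m = 110 → c = 0011010, weight = 3.
  m = 001 → c = 1100011, weight = 4.
  m = 101 → c = 1101011, weight = 5.
  m = 011 → c = 1110001, weight = 4.
  m = 111 → c = 1111001, weight = 5.
Tally weights:
  weight 0: 1 codewords.
  weight 1: 1 codewords.
  weight 2: 1 codewords.
  weight 3: 1 codewords.
  weight 4: 2 codewords.
  weight 5: 2 codewords.
Minimum distance d = smallest w > 0 with A_w > 0 = 1.
Sanity: Σ A_w = 8 = 2^3 = 8 ✓.


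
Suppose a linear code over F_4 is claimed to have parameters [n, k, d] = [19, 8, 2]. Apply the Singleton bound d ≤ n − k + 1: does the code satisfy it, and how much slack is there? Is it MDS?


Singleton RHS = n − k + 1 = 12, slack = 10, bound satisfied, not MDS.

Singleton bound: d ≤ n − k + 1.
Here n = 19, k = 8, so n − k + 1 = 12.
Given d = 2, check d ≤ 12: YES.
Slack = (n − k + 1) − d = 10.
The code is NOT MDS (slack = 10 > 0).
Description: the claimed parameters are [19, 8, 2]_4; such a code would be non-MDS.


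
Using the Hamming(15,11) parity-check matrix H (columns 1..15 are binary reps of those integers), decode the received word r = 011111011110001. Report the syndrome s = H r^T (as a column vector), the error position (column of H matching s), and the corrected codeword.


s = (1, 0, 0, 1)^T, error position = 9, corrected codeword c = 011111010110001

Compute s = H r^T mod 2 one row at a time:
  s_1 = 1 + 1 + 1 + 1 + 0 + 0 + 0 + 1 = 5 ≡ 1 (mod 2).
  s_2 = 1 + 1 + 1 + 0 + 0 + 0 + 0 + 1 = 4 ≡ 0 (mod 2).
  s_3 = 1 + 1 + 1 + 0 + 1 + 1 + 0 + 1 = 6 ≡ 0 (mod 2).
  s_4 = 0 + 1 + 1 + 0 + 1 + 1 + 0 + 1 = 5 ≡ 1 (mod 2).
s = (1, 0, 0, 1)^T — this equals column 9 of H (binary 1001), so error is at position 9.
Correct: flip bit 9 of r = 011111011110001 to get c = 011111010110001.


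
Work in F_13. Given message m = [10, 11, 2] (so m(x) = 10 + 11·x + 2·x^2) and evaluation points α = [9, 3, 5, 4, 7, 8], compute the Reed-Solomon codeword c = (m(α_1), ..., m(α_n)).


c = [11, 9, 11, 8, 3, 5]

Message polynomial: m(x) = 10 + 11·x + 2·x^2 (mod 13).
For each evaluation point α_i, compute m(α_i) mod 13:
  α_1 = 9: Horner steps 2 → 3 → 11, so m(9) = 11.
  α_2 = 3: Horner steps 2 → 4 → 9, so m(3) = 9.
  α_3 = 5: Horner steps 2 → 8 → 11, so m(5) = 11.
  α_4 = 4: Horner steps 2 → 6 → 8, so m(4) = 8.
  α_5 = 7: Horner steps 2 → 12 → 3, so m(7) = 3.
  α_6 = 8: Horner steps 2 → 1 → 5, so m(8) = 5.
Codeword c = [11, 9, 11, 8, 3, 5] ∈ F_13^6.


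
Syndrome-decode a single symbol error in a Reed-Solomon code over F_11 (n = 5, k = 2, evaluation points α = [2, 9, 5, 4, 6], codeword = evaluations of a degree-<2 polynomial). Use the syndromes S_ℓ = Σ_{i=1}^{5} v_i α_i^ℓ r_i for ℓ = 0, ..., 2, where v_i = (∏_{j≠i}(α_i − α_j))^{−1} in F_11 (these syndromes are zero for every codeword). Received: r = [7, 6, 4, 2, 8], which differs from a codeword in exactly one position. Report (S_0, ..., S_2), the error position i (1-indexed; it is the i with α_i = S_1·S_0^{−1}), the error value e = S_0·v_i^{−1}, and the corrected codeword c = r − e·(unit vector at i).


S = (10, 6, 8), error at position 3, error magnitude e = 10, c = [7, 6, 5, 2, 8].

Step 1: column multipliers v_i = (∏_{j≠i}(α_i − α_j))^{−1} mod 11.
  i = 1 (α = 2): (2−9)(2−5)(2−4)(2−6) = (−7)·(−3)·(−2)·(−4) = 168 ≡ 3, so v_1 = 3^{−1} = 4 (mod 11).
  i = 2 (α = 9): (9−2)(9−5)(9−4)(9−6) = 7·4·5·3 = 420 ≡ 2, so v_2 = 2^{−1} = 6 (mod 11).
  i = 3 (α = 5): (5−2)(5−9)(5−4)(5−6) = 3·(−4)·1·(−1) = 12 ≡ 1, so v_3 = 1^{−1} = 1 (mod 11).
  i = 4 (α = 4): (4−2)(4−9)(4−5)(4−6) = 2·(−5)·(−1)·(−2) = −20 ≡ 2, so v_4 = 2^{−1} = 6 (mod 11).
  i = 5 (α = 6): (6−2)(6−9)(6−5)(6−4) = 4·(−3)·1·2 = −24 ≡ 9, so v_5 = 9^{−1} = 5 (mod 11).
  v = [4, 6, 1, 6, 5].
Step 2: syndromes of r = [7, 6, 4, 2, 8] (all sums mod 11).
  S_0 = Σ v_i r_i = 4·7 + 6·6 + 1·4 + 6·2 + 5·8 = 120 ≡ 10.
  S_1 = Σ v_i α_i r_i = 4·2·7 + 6·9·6 + 1·5·4 + 6·4·2 + 5·6·8 = 688 ≡ 6.
  α_i^2 mod 11 = [4, 4, 3, 5, 3].
  S_2 = Σ v_i α_i^2 r_i = 4·4·7 + 6·4·6 + 1·3·4 + 6·5·2 + 5·3·8 = 448 ≡ 8.
  S = (10, 6, 8) ≠ 0, so r is not a codeword (an error is present).
Step 3: locate the error. For a single error e at position i, S_ℓ = v_i·e·α_i^ℓ, so α_err = S_1/S_0.
  S_0^{−1} = 10^{−1} = 10 (mod 11), so α_err = 6·10 = 60 ≡ 5 = α_3. Error position i = 3.
  Consistency check: S_2/S_1 = 8·2 = 16 ≡ 5 = α_err ✓ (single-error assumption holds).
Step 4: error magnitude e = S_0/v_3 = S_0·∏_{j≠3}(α_3 − α_j) = 10·1 = 10 ≡ 10 (mod 11).
Step 5: correct position 3: c_3 = r_3 − e = 4 − 10 ≡ 5 (mod 11). Hence c = [7, 6, 5, 2, 8].
  Check: interpolating c through the α_i gives m(x) = 1 + 3·x (degree < 2) with m(α_i) = c_i for every i, so c is indeed a codeword.


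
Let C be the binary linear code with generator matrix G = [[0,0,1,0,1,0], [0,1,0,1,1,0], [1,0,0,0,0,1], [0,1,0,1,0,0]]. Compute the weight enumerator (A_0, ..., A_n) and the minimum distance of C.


Weight distribution: A_0 = 1, A_1 = 2, A_2 = 3, A_3 = 4, A_4 = 3, A_5 = 2, A_6 = 1. Minimum distance d = 1.

Enumerate all 2^4 = 16 messages m ∈ F_2^4.
For each, compute codeword c = mG in F_2^6, then tally its weight.
  m = 0000 → c = 000000, weight = 0.
  m = 1000 → c = 001010, weight = 2.
  m = 0100 → c = 010110, weight = 3.
  m = 1100 → c = 011100, weight = 3.
  m = 0010 → c = 100001, weight = 2.
  m = 1010 → c = 101011, weight = 4.
  m = 0110 → c = 110111, weight = 5.
  m = 1110 → c = 111101, weight = 5.
  m = 0001 → c = 010100, weight = 2.
  m = 1001 → c = 011110, weight = 4.
  m = 0101 → c = 000010, weight = 1.
  m = 1101 → c = 001000, weight = 1.
  m = 0011 → c = 110101, weight = 4.
  m = 1011 → c = 111111, weight = 6.
  m = 0111 → c = 100011, weight = 3.
  m = 1111 → c = 101001, weight = 3.
Tally weights:
  weight 0: 1 codewords.
  weight 1: 2 codewords.
  weight 2: 3 codewords.
  weight 3: 4 codewords.
  weight 4: 3 codewords.
  weight 5: 2 codewords.
  weight 6: 1 codewords.
Minimum distance d = smallest w > 0 with A_w > 0 = 1.
Sanity: Σ A_w = 16 = 2^4 = 16 ✓.


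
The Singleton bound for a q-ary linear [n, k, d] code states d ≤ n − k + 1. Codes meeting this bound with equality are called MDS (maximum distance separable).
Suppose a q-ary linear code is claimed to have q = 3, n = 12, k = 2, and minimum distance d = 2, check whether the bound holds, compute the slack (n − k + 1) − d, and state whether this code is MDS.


Singleton RHS = n − k + 1 = 11, slack = 9, bound satisfied, not MDS.

Singleton bound: d ≤ n − k + 1.
Here n = 12, k = 2, so n − k + 1 = 11.
Given d = 2, check d ≤ 11: YES.
Slack = (n − k + 1) − d = 9.
The code is NOT MDS (slack = 9 > 0).
Description: the claimed parameters are [12, 2, 2]_3; such a code would be non-MDS.


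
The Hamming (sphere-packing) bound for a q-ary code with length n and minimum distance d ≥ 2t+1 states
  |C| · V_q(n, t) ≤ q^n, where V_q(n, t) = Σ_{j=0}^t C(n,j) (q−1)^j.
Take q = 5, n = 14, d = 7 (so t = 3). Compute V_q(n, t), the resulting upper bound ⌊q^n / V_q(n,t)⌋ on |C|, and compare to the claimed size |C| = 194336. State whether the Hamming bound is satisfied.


V_q(n, t) = 24809, q^n = 6103515625, Hamming bound = 246020, |C| = 194336 ≤ bound (satisfied).

Step 1: Compute V_q(n, t) = Σ_{j=0}^3 C(n, j) (q−1)^j.
  j = 0: C(14,0)·(4)^0 = 1·1 = 1.
  j = 1: C(14,1)·(4)^1 = 14·4 = 56.
  j = 2: C(14,2)·(4)^2 = 91·16 = 1456.
  j = 3: C(14,3)·(4)^3 = 364·64 = 23296.
  V_q(n, t) = 1 + 56 + 1456 + 23296 = 24809.
Step 2: q^n = 5^14 = 6103515625.
Step 3: Hamming bound ⌊q^n / V_q(n,t)⌋ = ⌊6103515625/24809⌋ = 246020.
Step 4: Compare |C| = 194336 to 246020: satisfied.
The claimed |C| lies below the Hamming bound.


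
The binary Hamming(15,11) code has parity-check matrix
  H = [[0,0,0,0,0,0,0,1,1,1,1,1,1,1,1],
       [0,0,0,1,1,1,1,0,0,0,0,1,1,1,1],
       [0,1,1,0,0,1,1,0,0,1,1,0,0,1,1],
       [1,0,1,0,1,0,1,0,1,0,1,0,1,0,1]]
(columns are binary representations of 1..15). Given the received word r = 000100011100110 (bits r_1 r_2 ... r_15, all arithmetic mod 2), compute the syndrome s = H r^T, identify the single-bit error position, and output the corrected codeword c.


s = (1, 1, 0, 0)^T, error position = 12, corrected codeword c = 000100011101110

Compute s = H r^T mod 2 one row at a time:
  s_1 = 1 + 1 + 1 + 0 + 0 + 1 + 1 + 0 = 5 ≡ 1 (mod 2).
  s_2 = 1 + 0 + 0 + 0 + 0 + 1 + 1 + 0 = 3 ≡ 1 (mod 2).
  s_3 = 0 + 0 + 0 + 0 + 1 + 0 + 1 + 0 = 2 ≡ 0 (mod 2).
  s_4 = 0 + 0 + 0 + 0 + 1 + 0 + 1 + 0 = 2 ≡ 0 (mod 2).
s = (1, 1, 0, 0)^T — this equals column 12 of H (binary 1100), so error is at position 12.
Correct: flip bit 12 of r = 000100011100110 to get c = 000100011101110.


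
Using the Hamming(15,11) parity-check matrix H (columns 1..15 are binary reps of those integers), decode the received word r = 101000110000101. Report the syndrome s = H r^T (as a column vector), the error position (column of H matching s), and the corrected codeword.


s = (1, 1, 1, 1)^T, error position = 15, corrected codeword c = 101000110000100

Compute s = H r^T mod 2 one row at a time:
  s_1 = 1 + 0 + 0 + 0 + 0 + 1 + 0 + 1 = 3 ≡ 1 (mod 2).
  s_2 = 0 + 0 + 0 + 1 + 0 + 1 + 0 + 1 = 3 ≡ 1 (mod 2).
  s_3 = 0 + 1 + 0 + 1 + 0 + 0 + 0 + 1 = 3 ≡ 1 (mod 2).
  s_4 = 1 + 1 + 0 + 1 + 0 + 0 + 1 + 1 = 5 ≡ 1 (mod 2).
s = (1, 1, 1, 1)^T — this equals column 15 of H (binary 1111), so error is at position 15.
Correct: flip bit 15 of r = 101000110000101 to get c = 101000110000100.


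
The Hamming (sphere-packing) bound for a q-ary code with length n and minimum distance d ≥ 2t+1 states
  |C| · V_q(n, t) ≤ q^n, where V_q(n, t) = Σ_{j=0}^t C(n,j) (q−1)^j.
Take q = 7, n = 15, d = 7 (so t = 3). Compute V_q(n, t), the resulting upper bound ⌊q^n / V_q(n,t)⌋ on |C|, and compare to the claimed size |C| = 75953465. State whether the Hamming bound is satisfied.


V_q(n, t) = 102151, q^n = 4747561509943, Hamming bound = 46475918, |C| = 75953465 > bound (violated).

Step 1: Compute V_q(n, t) = Σ_{j=0}^3 C(n, j) (q−1)^j.
  j = 0: C(15,0)·(6)^0 = 1·1 = 1.
  j = 1: C(15,1)·(6)^1 = 15·6 = 90.
  j = 2: C(15,2)·(6)^2 = 105·36 = 3780.
  j = 3: C(15,3)·(6)^3 = 455·216 = 98280.
  V_q(n, t) = 1 + 90 + 3780 + 98280 = 102151.
Step 2: q^n = 7^15 = 4747561509943.
Step 3: Hamming bound ⌊q^n / V_q(n,t)⌋ = ⌊4747561509943/102151⌋ = 46475918.
Step 4: Compare |C| = 75953465 to 46475918: violated.
The claimed |C| lies above the Hamming bound, so no 7-ary code of length 15 with d ≥ 7 can have 75953465 codewords.


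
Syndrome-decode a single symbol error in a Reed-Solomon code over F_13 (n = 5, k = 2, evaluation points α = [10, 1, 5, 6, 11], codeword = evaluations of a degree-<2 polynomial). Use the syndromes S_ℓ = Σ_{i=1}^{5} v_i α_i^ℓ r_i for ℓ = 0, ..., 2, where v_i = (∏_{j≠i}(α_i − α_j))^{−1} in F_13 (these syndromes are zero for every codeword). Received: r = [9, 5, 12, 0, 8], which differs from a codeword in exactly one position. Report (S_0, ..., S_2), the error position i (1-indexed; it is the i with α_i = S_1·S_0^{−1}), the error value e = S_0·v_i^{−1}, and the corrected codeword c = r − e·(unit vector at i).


S = (5, 12, 8), error at position 3, error magnitude e = 11, c = [9, 5, 1, 0, 8].

Step 1: column multipliers v_i = (∏_{j≠i}(α_i − α_j))^{−1} mod 13.
  i = 1 (α = 10): (10−1)(10−5)(10−6)(10−11) = 9·5·4·(−1) = −180 ≡ 2, so v_1 = 2^{−1} = 7 (mod 13).
  i = 2 (α = 1): (1−10)(1−5)(1−6)(1−11) = (−9)·(−4)·(−5)·(−10) = 1800 ≡ 6, so v_2 = 6^{−1} = 11 (mod 13).
  i = 3 (α = 5): (5−10)(5−1)(5−6)(5−11) = (−5)·4·(−1)·(−6) = −120 ≡ 10, so v_3 = 10^{−1} = 4 (mod 13).
  i = 4 (α = 6): (6−10)(6−1)(6−5)(6−11) = (−4)·5·1·(−5) = 100 ≡ 9, so v_4 = 9^{−1} = 3 (mod 13).
  i = 5 (α = 11): (11−10)(11−1)(11−5)(11−6) = 1·10·6·5 = 300 ≡ 1, so v_5 = 1^{−1} = 1 (mod 13).
  v = [7, 11, 4, 3, 1].
Step 2: syndromes of r = [9, 5, 12, 0, 8] (all sums mod 13).
  S_0 = Σ v_i r_i = 7·9 + 11·5 + 4·12 + 3·0 + 1·8 = 174 ≡ 5.
  S_1 = Σ v_i α_i r_i = 7·10·9 + 11·1·5 + 4·5·12 + 3·6·0 + 1·11·8 = 1013 ≡ 12.
  α_i^2 mod 13 = [9, 1, 12, 10, 4].
  S_2 = Σ v_i α_i^2 r_i = 7·9·9 + 11·1·5 + 4·12·12 + 3·10·0 + 1·4·8 = 1230 ≡ 8.
  S = (5, 12, 8) ≠ 0, so r is not a codeword (an error is present).
Step 3: locate the error. For a single error e at position i, S_ℓ = v_i·e·α_i^ℓ, so α_err = S_1/S_0.
  S_0^{−1} = 5^{−1} = 8 (mod 13), so α_err = 12·8 = 96 ≡ 5 = α_3. Error position i = 3.
  Consistency check: S_2/S_1 = 8·12 = 96 ≡ 5 = α_err ✓ (single-error assumption holds).
Step 4: error magnitude e = S_0/v_3 = S_0·∏_{j≠3}(α_3 − α_j) = 5·10 = 50 ≡ 11 (mod 13).
Step 5: correct position 3: c_3 = r_3 − e = 12 − 11 ≡ 1 (mod 13). Hence c = [9, 5, 1, 0, 8].
  Check: interpolating c through the α_i gives m(x) = 6 + 12·x (degree < 2) with m(α_i) = c_i for every i, so c is indeed a codeword.


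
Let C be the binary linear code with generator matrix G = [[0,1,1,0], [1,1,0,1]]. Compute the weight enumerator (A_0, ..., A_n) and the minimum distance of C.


Weight distribution: A_0 = 1, A_2 = 1, A_3 = 2. Minimum distance d = 2.

Enumerate all 2^2 = 4 messages m ∈ F_2^2.
For each, compute codeword c = mG in F_2^4, then tally its weight.
  m = 00 → c = 0000, weight = 0.
  m = 10 → c = 0110, weight = 2.
  m = 01 → c = 1101, weight = 3.
  m = 11 → c = 1011, weight = 3.
Tally weights:
  weight 0: 1 codewords.
  weight 2: 1 codewords.
  weight 3: 2 codewords.
Minimum distance d = smallest w > 0 with A_w > 0 = 2.
Sanity: Σ A_w = 4 = 2^2 = 4 ✓.


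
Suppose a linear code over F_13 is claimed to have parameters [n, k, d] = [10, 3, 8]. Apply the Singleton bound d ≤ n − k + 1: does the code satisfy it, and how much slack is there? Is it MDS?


Singleton RHS = n − k + 1 = 8, slack = 0, bound satisfied, MDS.

Singleton bound: d ≤ n − k + 1.
Here n = 10, k = 3, so n − k + 1 = 8.
Given d = 8, check d ≤ 8: YES.
Slack = (n − k + 1) − d = 0.
The code is MDS (slack = 0).
Description: the claimed parameters are [10, 3, 8]_13; such a code would be MDS (meets Singleton bound).


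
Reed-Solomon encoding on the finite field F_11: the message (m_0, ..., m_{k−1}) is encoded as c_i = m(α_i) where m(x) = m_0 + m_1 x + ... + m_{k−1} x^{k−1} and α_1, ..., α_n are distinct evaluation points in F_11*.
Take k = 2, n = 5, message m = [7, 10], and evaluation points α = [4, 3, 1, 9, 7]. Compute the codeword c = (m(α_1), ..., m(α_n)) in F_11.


c = [3, 4, 6, 9, 0]

Message polynomial: m(x) = 7 + 10·x (mod 11).
For each evaluation point α_i, compute m(α_i) mod 11:
  α_1 = 4: Horner steps 10 → 3, so m(4) = 3.
  α_2 = 3: Horner steps 10 → 4, so m(3) = 4.
  α_3 = 1: Horner steps 10 → 6, so m(1) = 6.
  α_4 = 9: Horner steps 10 → 9, so m(9) = 9.
  α_5 = 7: Horner steps 10 → 0, so m(7) = 0.
Codeword c = [3, 4, 6, 9, 0] ∈ F_11^5.


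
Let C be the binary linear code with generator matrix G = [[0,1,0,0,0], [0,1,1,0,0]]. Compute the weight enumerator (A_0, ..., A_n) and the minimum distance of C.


Weight distribution: A_0 = 1, A_1 = 2, A_2 = 1. Minimum distance d = 1.

Enumerate all 2^2 = 4 messages m ∈ F_2^2.
For each, compute codeword c = mG in F_2^5, then tally its weight.
  m = 00 → c = 00000, weight = 0.
  m = 10 → c = 01000, weight = 1.
  m = 01 → c = 01100, weight = 2.
  m = 11 → c = 00100, weight = 1.
Tally weights:
  weight 0: 1 codewords.
  weight 1: 2 codewords.
  weight 2: 1 codewords.
Minimum distance d = smallest w > 0 with A_w > 0 = 1.
Sanity: Σ A_w = 4 = 2^2 = 4 ✓.


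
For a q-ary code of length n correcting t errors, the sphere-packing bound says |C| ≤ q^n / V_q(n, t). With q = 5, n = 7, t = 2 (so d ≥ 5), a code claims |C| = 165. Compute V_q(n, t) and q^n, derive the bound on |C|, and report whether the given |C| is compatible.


V_q(n, t) = 365, q^n = 78125, Hamming bound = 214, |C| = 165 ≤ bound (satisfied).

Step 1: Compute V_q(n, t) = Σ_{j=0}^2 C(n, j) (q−1)^j.
  j = 0: C(7,0)·(4)^0 = 1·1 = 1.
  j = 1: C(7,1)·(4)^1 = 7·4 = 28.
  j = 2: C(7,2)·(4)^2 = 21·16 = 336.
  V_q(n, t) = 1 + 28 + 336 = 365.
Step 2: q^n = 5^7 = 78125.
Step 3: Hamming bound ⌊q^n / V_q(n,t)⌋ = ⌊78125/365⌋ = 214.
Step 4: Compare |C| = 165 to 214: satisfied.
The claimed |C| lies below the Hamming bound.


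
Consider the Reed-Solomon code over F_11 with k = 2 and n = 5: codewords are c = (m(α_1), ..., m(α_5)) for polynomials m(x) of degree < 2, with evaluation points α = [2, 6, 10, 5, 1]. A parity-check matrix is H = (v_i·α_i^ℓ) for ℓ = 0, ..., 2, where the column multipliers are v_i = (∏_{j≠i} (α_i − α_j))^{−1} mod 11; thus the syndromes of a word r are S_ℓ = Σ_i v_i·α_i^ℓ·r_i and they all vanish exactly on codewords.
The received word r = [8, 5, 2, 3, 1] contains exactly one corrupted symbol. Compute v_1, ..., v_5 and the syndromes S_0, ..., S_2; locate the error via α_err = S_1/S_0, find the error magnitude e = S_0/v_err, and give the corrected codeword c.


S = (7, 7, 7), error at position 5, error magnitude e = 6, c = [8, 5, 2, 3, 6].

Step 1: column multipliers v_i = (∏_{j≠i}(α_i − α_j))^{−1} mod 11.
  i = 1 (α = 2): (2−6)(2−10)(2−5)(2−1) = (−4)·(−8)·(−3)·1 = −96 ≡ 3, so v_1 = 3^{−1} = 4 (mod 11).
  i = 2 (α = 6): (6−2)(6−10)(6−5)(6−1) = 4·(−4)·1·5 = −80 ≡ 8, so v_2 = 8^{−1} = 7 (mod 11).
  i = 3 (α = 10): (10−2)(10−6)(10−5)(10−1) = 8·4·5·9 = 1440 ≡ 10, so v_3 = 10^{−1} = 10 (mod 11).
  i = 4 (α = 5): (5−2)(5−6)(5−10)(5−1) = 3·(−1)·(−5)·4 = 60 ≡ 5, so v_4 = 5^{−1} = 9 (mod 11).
  i = 5 (α = 1): (1−2)(1−6)(1−10)(1−5) = (−1)·(−5)·(−9)·(−4) = 180 ≡ 4, so v_5 = 4^{−1} = 3 (mod 11).
  v = [4, 7, 10, 9, 3].
Step 2: syndromes of r = [8, 5, 2, 3, 1] (all sums mod 11).
  S_0 = Σ v_i r_i = 4·8 + 7·5 + 10·2 + 9·3 + 3·1 = 117 ≡ 7.
  S_1 = Σ v_i α_i r_i = 4·2·8 + 7·6·5 + 10·10·2 + 9·5·3 + 3·1·1 = 612 ≡ 7.
  α_i^2 mod 11 = [4, 3, 1, 3, 1].
  S_2 = Σ v_i α_i^2 r_i = 4·4·8 + 7·3·5 + 10·1·2 + 9·3·3 + 3·1·1 = 337 ≡ 7.
  S = (7, 7, 7) ≠ 0, so r is not a codeword (an error is present).
Step 3: locate the error. For a single error e at position i, S_ℓ = v_i·e·α_i^ℓ, so α_err = S_1/S_0.
  S_0^{−1} = 7^{−1} = 8 (mod 11), so α_err = 7·8 = 56 ≡ 1 = α_5. Error position i = 5.
  Consistency check: S_2/S_1 = 7·8 = 56 ≡ 1 = α_err ✓ (single-error assumption holds).
Step 4: error magnitude e = S_0/v_5 = S_0·∏_{j≠5}(α_5 − α_j) = 7·4 = 28 ≡ 6 (mod 11).
Step 5: correct position 5: c_5 = r_5 − e = 1 − 6 ≡ 6 (mod 11). Hence c = [8, 5, 2, 3, 6].
  Check: interpolating c through the α_i gives m(x) = 4 + 2·x (degree < 2) with m(α_i) = c_i for every i, so c is indeed a codeword.


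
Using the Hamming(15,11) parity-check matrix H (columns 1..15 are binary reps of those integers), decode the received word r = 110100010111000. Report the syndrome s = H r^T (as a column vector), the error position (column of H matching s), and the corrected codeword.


s = (0, 0, 1, 0)^T, error position = 2, corrected codeword c = 100100010111000

Compute s = H r^T mod 2 one row at a time:
  s_1 = 1 + 0 + 1 + 1 + 1 + 0 + 0 + 0 = 4 ≡ 0 (mod 2).
  s_2 = 1 + 0 + 0 + 0 + 1 + 0 + 0 + 0 = 2 ≡ 0 (mod 2).
  s_3 = 1 + 0 + 0 + 0 + 1 + 1 + 0 + 0 = 3 ≡ 1 (mod 2).
  s_4 = 1 + 0 + 0 + 0 + 0 + 1 + 0 + 0 = 2 ≡ 0 (mod 2).
s = (0, 0, 1, 0)^T — this equals column 2 of H (binary 0010), so error is at position 2.
Correct: flip bit 2 of r = 110100010111000 to get c = 100100010111000.


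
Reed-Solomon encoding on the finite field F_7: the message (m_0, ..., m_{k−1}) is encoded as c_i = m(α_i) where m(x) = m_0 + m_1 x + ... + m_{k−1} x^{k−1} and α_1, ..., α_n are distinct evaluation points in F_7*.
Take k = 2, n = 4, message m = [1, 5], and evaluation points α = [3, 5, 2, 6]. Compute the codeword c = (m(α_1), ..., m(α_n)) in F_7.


c = [2, 5, 4, 3]

Message polynomial: m(x) = 1 + 5·x (mod 7).
For each evaluation point α_i, compute m(α_i) mod 7:
  α_1 = 3: Horner steps 5 → 2, so m(3) = 2.
  α_2 = 5: Horner steps 5 → 5, so m(5) = 5.
  α_3 = 2: Horner steps 5 → 4, so m(2) = 4.
  α_4 = 6: Horner steps 5 → 3, so m(6) = 3.
Codeword c = [2, 5, 4, 3] ∈ F_7^4.


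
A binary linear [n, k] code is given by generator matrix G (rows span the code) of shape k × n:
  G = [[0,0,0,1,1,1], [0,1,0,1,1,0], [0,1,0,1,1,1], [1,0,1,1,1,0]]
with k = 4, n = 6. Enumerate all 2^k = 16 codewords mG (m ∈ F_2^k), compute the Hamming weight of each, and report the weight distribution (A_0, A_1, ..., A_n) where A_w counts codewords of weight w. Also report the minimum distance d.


Weight distribution: A_0 = 1, A_1 = 2, A_2 = 3, A_3 = 4, A_4 = 3, A_5 = 2, A_6 = 1. Minimum distance d = 1.

Enumerate all 2^4 = 16 messages m ∈ F_2^4.
For each, compute codeword c = mG in F_2^6, then tally its weight.
  m = 0000 → c = 000000, weight = 0.
  m = 1000 → c = 000111, weight = 3.
  m = 0100 → c = 010110, weight = 3.
  m = 1100 → c = 010001, weight = 2.
  m = 0010 → c = 010111, weight = 4.
  m = 1010 → c = 010000, weight = 1.
  m = 0110 → c = 000001, weight = 1.
  m = 1110 → c = 000110, weight = 2.
  m = 0001 → c = 101110, weight = 4.
  m = 1001 → c = 101001, weight = 3.
  m = 0101 → c = 111000, weight = 3.
  m = 1101 → c = 111111, weight = 6.
  m = 0011 → c = 111001, weight = 4.
  m = 1011 → c = 111110, weight = 5.
  m = 0111 → c = 101111, weight = 5.
  m = 1111 → c = 101000, weight = 2.
Tally weights:
  weight 0: 1 codewords.
  weight 1: 2 codewords.
  weight 2: 3 codewords.
  weight 3: 4 codewords.
  weight 4: 3 codewords.
  weight 5: 2 codewords.
  weight 6: 1 codewords.
Minimum distance d = smallest w > 0 with A_w > 0 = 1.
Sanity: Σ A_w = 16 = 2^4 = 16 ✓.


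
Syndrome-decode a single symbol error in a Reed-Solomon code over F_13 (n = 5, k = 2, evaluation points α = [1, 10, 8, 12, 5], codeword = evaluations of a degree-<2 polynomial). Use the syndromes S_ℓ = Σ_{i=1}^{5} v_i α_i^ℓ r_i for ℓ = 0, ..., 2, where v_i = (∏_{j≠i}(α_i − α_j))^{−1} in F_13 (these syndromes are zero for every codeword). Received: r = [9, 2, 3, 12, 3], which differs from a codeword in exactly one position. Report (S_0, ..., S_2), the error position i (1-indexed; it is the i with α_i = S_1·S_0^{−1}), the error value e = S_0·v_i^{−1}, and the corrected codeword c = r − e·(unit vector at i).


S = (2, 3, 11), error at position 3, error magnitude e = 11, c = [9, 2, 5, 12, 3].

Step 1: column multipliers v_i = (∏_{j≠i}(α_i − α_j))^{−1} mod 13.
  i = 1 (α = 1): (1−10)(1−8)(1−12)(1−5) = (−9)·(−7)·(−11)·(−4) = 2772 ≡ 3, so v_1 = 3^{−1} = 9 (mod 13).
  i = 2 (α = 10): (10−1)(10−8)(10−12)(10−5) = 9·2·(−2)·5 = −180 ≡ 2, so v_2 = 2^{−1} = 7 (mod 13).
  i = 3 (α = 8): (8−1)(8−10)(8−12)(8−5) = 7·(−2)·(−4)·3 = 168 ≡ 12, so v_3 = 12^{−1} = 12 (mod 13).
  i = 4 (α = 12): (12−1)(12−10)(12−8)(12−5) = 11·2·4·7 = 616 ≡ 5, so v_4 = 5^{−1} = 8 (mod 13).
  i = 5 (α = 5): (5−1)(5−10)(5−8)(5−12) = 4·(−5)·(−3)·(−7) = −420 ≡ 9, so v_5 = 9^{−1} = 3 (mod 13).
  v = [9, 7, 12, 8, 3].
Step 2: syndromes of r = [9, 2, 3, 12, 3] (all sums mod 13).
  S_0 = Σ v_i r_i = 9·9 + 7·2 + 12·3 + 8·12 + 3·3 = 236 ≡ 2.
  S_1 = Σ v_i α_i r_i = 9·1·9 + 7·10·2 + 12·8·3 + 8·12·12 + 3·5·3 = 1706 ≡ 3.
  α_i^2 mod 13 = [1, 9, 12, 1, 12].
  S_2 = Σ v_i α_i^2 r_i = 9·1·9 + 7·9·2 + 12·12·3 + 8·1·12 + 3·12·3 = 843 ≡ 11.
  S = (2, 3, 11) ≠ 0, so r is not a codeword (an error is present).
Step 3: locate the error. For a single error e at position i, S_ℓ = v_i·e·α_i^ℓ, so α_err = S_1/S_0.
  S_0^{−1} = 2^{−1} = 7 (mod 13), so α_err = 3·7 = 21 ≡ 8 = α_3. Error position i = 3.
  Consistency check: S_2/S_1 = 11·9 = 99 ≡ 8 = α_err ✓ (single-error assumption holds).
Step 4: error magnitude e = S_0/v_3 = S_0·∏_{j≠3}(α_3 − α_j) = 2·12 = 24 ≡ 11 (mod 13).
Step 5: correct position 3: c_3 = r_3 − e = 3 − 11 ≡ 5 (mod 13). Hence c = [9, 2, 5, 12, 3].
  Check: interpolating c through the α_i gives m(x) = 4 + 5·x (degree < 2) with m(α_i) = c_i for every i, so c is indeed a codeword.


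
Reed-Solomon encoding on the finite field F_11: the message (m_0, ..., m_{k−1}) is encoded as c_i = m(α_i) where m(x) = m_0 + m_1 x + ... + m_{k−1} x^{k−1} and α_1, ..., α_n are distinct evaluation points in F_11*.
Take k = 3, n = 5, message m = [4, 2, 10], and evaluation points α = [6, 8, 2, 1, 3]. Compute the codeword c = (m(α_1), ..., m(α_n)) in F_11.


c = [2, 0, 4, 5, 1]

Message polynomial: m(x) = 4 + 2·x + 10·x^2 (mod 11).
For each evaluation point α_i, compute m(α_i) mod 11:
  α_1 = 6: Horner steps 10 → 7 → 2, so m(6) = 2.
  α_2 = 8: Horner steps 10 → 5 → 0, so m(8) = 0.
  α_3 = 2: Horner steps 10 → 0 → 4, so m(2) = 4.
  α_4 = 1: Horner steps 10 → 1 → 5, so m(1) = 5.
  α_5 = 3: Horner steps 10 → 10 → 1, so m(3) = 1.
Codeword c = [2, 0, 4, 5, 1] ∈ F_11^5.


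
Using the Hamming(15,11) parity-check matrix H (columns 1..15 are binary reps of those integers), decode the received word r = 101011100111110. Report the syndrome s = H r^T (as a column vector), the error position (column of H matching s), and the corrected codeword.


s = (1, 0, 0, 0)^T, error position = 8, corrected codeword c = 101011110111110

Compute s = H r^T mod 2 one row at a time:
  s_1 = 0 + 0 + 1 + 1 + 1 + 1 + 1 + 0 = 5 ≡ 1 (mod 2).
  s_2 = 0 + 1 + 1 + 1 + 1 + 1 + 1 + 0 = 6 ≡ 0 (mod 2).
  s_3 = 0 + 1 + 1 + 1 + 1 + 1 + 1 + 0 = 6 ≡ 0 (mod 2).
  s_4 = 1 + 1 + 1 + 1 + 0 + 1 + 1 + 0 = 6 ≡ 0 (mod 2).
s = (1, 0, 0, 0)^T — this equals column 8 of H (binary 1000), so error is at position 8.
Correct: flip bit 8 of r = 101011100111110 to get c = 101011110111110.
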